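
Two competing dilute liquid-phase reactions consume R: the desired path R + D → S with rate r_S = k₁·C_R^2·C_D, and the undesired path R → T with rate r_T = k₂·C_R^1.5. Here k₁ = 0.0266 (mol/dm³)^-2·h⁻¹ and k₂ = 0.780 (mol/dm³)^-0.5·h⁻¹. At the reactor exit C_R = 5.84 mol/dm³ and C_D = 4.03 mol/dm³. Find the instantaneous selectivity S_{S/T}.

0.332

S_{S/T} = r_S/r_T = (k₁·C_R^2·C_D)/(k₂·C_R^1.5) = (k₁/k₂)·C_R^0.5·C_D.
= (0.0266×5.840^2×4.030) / (0.780×5.840^1.5) = 3.656/11.01 = 0.332.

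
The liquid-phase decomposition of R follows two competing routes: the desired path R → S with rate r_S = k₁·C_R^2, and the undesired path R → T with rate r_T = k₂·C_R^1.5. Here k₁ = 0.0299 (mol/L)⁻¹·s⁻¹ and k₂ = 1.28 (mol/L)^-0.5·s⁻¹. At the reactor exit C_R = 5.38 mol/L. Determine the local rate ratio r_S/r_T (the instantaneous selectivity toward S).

0.0542

S_{S/T} = r_S/r_T = (k₁·C_R^2)/(k₂·C_R^1.5) = (k₁/k₂)·C_R^0.5.
= (0.0299×5.380^2) / (1.28×5.380^1.5) = 0.8654/15.97 = 0.0542.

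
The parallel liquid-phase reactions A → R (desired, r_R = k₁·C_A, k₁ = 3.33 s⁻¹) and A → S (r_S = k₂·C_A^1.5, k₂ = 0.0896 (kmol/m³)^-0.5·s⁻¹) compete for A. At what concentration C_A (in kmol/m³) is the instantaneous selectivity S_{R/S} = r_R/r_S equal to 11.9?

9.75 kmol/m³

S_{R/S} = (k₁/k₂)·C_A^-0.5 ⇒ C_A = (S·k₂/k₁)^(-2).
= (11.9×0.0896/3.33)^(-2) = (0.3202)^(-2) = 9.75 kmol/m³.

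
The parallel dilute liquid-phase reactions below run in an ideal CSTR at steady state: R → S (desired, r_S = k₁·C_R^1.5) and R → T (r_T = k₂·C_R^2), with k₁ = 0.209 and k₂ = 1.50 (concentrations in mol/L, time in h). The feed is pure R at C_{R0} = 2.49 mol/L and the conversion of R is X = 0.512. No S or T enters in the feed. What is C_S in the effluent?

0.143 mol/L

Exit C_R = C_{R0}(1−X) = 2.49×0.488 = 1.215 mol/L.
Rates in a CSTR are evaluated at the outlet concentration: r_S = 0.209×1.215^1.5 = 0.2799, r_T = 1.50×1.215^2 = 2.215.
Fraction of consumed R going to S: r_S/(r_S+r_T) = 0.1122.
C_S = 0.1122·C_{R0}·X = 0.1122×2.49×0.512 = 0.143 mol/L.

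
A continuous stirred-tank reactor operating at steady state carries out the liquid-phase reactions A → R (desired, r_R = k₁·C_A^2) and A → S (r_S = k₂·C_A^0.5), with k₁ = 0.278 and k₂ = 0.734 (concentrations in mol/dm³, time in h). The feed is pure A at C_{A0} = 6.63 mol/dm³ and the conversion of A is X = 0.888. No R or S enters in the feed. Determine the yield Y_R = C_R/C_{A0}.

0.173

Exit C_A = C_{A0}(1−X) = 6.63×0.112 = 0.7426 mol/dm³.
In a CSTR the entire volume is at exit conditions, so r_R = 0.278×0.7426^2 = 0.1533 and r_S = 0.734×0.7426^0.5 = 0.6325.
Fraction of consumed A going to R: r_R/(r_R+r_S) = 0.1951.
C_R = 0.1951·C_{A0}·X = 0.1951×6.63×0.888 = 1.15 mol/dm³; Y_R = C_R/C_{A0} = 0.173.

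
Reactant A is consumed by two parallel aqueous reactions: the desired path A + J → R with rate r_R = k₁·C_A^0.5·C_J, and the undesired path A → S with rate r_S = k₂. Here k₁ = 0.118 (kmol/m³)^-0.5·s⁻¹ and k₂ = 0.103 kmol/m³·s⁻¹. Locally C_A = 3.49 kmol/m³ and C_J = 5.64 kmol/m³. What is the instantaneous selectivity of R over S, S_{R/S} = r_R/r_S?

S_{R/S} = r_R/r_S = (k₁·C_A^0.5·C_J)/(k₂) = (k₁/k₂)·C_A^0.5·C_J.
= (0.118×3.490^0.5×5.640) / (0.103) = 1.243/0.1030 = 12.1.

12.1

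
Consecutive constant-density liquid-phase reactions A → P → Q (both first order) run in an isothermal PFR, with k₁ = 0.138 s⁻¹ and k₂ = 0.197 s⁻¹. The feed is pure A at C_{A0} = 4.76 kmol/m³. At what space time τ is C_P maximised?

6.03 s

For first-order series the maximum of C_P occurs at τ_opt = ln(k₂/k₁)/(k₂−k₁).
= ln(0.197/0.138)/(0.197−0.138) = ln(1.428)/0.05900 = 0.3560/0.05900 = 6.03 s.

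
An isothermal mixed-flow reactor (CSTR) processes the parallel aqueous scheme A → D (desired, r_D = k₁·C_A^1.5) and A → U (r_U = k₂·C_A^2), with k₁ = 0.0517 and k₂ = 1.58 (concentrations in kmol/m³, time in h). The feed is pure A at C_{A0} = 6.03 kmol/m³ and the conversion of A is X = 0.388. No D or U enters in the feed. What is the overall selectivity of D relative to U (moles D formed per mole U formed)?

0.0170

Exit C_A = C_{A0}(1−X) = 6.03×0.612 = 3.690 kmol/m³.
A CSTR operates uniformly at the exit composition, giving r_D = 0.3665 and r_U = 21.52 (each k·C_A^n at C_A = 3.690).
Overall selectivity = C_D/C_U = r_Dτ/(r_Uτ) = r_D/r_U = 0.0170.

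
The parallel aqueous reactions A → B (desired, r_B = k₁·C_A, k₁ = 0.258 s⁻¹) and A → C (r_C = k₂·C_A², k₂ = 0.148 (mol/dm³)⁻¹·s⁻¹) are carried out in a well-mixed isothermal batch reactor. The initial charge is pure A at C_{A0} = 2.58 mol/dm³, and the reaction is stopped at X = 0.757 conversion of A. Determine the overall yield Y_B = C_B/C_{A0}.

0.406

C_A = C_{A0}(1−X) = 0.6269 mol/dm³.
Along a PFR/batch, dC_B/dC_A = −r_B/(r_B+r_C) = −k₁/(k₁+k₂·C_A).
Integrating from C_{A0} to C_A: C_B = (0.258/0.148)·ln[(0.258+0.148·2.58)/(0.258+0.148·0.627)] = 1.743·ln(0.6398/0.3508) = 1.048 mol/dm³.
Y_B = C_B/C_{A0} = 1.048/2.58 = 0.406.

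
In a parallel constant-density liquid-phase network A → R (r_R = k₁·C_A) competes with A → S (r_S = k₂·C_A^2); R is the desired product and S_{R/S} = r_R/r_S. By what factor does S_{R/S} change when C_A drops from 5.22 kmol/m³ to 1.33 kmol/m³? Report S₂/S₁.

3.92

S_{R/S} = (k₁/k₂)·C_A⁻¹, so S₂/S₁ = (C_{A,2}/C_{A,1})⁻¹.
= 5.22/1.33 = 3.92.
Selectivity toward R rises as C_A falls — low-concentration operation is favoured.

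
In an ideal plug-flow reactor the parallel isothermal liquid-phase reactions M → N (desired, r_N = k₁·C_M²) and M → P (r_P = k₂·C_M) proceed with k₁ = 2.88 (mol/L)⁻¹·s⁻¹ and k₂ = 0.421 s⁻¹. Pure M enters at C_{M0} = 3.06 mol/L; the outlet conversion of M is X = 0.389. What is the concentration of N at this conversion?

1.12 mol/L

C_M = C_{M0}(1−X) = 1.870 mol/L.
Along a PFR/batch, dC_P/dC_M = −r_P/(r_N+r_P) = −k₂/(k₂+k₁·C_M).
Integrating from C_{M0} to C_M: C_P = (0.421/2.88)·ln[(0.421+2.88·3.06)/(0.421+2.88·1.87)] = 0.1462·ln(9.234/5.806) = 0.06783 mol/L.
Then C_N = (C_{M0}−C_M) − C_P = 1.190 − 0.06783 = 1.123 mol/L.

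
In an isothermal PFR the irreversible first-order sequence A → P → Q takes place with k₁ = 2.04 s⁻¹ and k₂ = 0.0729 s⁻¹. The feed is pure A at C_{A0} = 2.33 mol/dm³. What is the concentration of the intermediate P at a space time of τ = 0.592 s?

1.59 mol/dm³

For first-order series with pure A initially, C_P(τ) = k₁C_{A0}/(k₂−k₁)·(e^(−k₁τ) − e^(−k₂τ)).
e^(−k₁τ) = e^(−2.04×0.592) = e^(−1.208) = 0.2989; e^(−k₂τ) = e^(−0.04316) = 0.9578.
C_P = 2.04×2.33/(0.0729−2.04) × (0.2989−0.9578) = (-2.416)×(-0.6589) = 1.592 mol/dm³.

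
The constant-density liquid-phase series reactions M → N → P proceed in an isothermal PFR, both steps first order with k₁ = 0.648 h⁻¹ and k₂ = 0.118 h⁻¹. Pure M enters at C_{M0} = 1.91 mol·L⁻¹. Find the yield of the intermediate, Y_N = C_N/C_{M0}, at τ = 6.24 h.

Solving the coupled first-order balances gives C_N(τ) = [k₁/(k₂−k₁)]·C_{M0}·(e^(−k₁τ) − e^(−k₂τ)).
e^(−k₁τ) = e^(−0.648×6.24) = e^(−4.044) = 0.01754; e^(−k₂τ) = e^(−0.7363) = 0.4789.
C_N = 0.648×1.91/(0.118−0.648) × (0.01754−0.4789) = (-2.335)×(-0.4613) = 1.077 mol·L⁻¹.
Y_N = C_N/C_{M0} = 1.077/1.91 = 0.564.

0.564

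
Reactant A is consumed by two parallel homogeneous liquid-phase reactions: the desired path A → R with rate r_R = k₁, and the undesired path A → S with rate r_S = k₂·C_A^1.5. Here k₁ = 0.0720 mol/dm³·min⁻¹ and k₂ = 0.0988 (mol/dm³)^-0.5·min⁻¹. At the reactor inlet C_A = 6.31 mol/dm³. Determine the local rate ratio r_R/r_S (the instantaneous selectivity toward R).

S_{R/S} = r_R/r_S = (k₁)/(k₂·C_A^1.5) = (k₁/k₂)·C_A^-1.5.
= (0.0720) / (0.0988×6.310^1.5) = 0.07200/1.566 = 0.0460.
The undesired path is higher order in A, so low C_A (CSTR or dilute feed) favours R.

0.0460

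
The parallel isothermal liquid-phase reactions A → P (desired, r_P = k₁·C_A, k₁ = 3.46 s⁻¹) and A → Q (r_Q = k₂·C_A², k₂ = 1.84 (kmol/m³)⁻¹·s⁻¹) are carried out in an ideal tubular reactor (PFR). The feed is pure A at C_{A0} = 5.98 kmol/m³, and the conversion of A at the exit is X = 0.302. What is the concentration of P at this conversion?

C_A = C_{A0}(1−X) = 4.174 kmol/m³.
Along a PFR/batch, dC_P/dC_A = −r_P/(r_P+r_Q) = −k₁/(k₁+k₂·C_A).
Integrating from C_{A0} to C_A: C_P = (3.46/1.84)·ln[(3.46+1.84·5.98)/(3.46+1.84·4.17)] = 1.880·ln(14.46/11.14) = 0.4909 kmol/m³.

0.491 kmol/m³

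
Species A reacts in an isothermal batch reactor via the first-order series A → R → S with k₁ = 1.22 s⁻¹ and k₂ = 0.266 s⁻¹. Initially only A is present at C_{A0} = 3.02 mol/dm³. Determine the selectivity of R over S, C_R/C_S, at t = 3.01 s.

The intermediate concentration in a first-order A→B→C sequence is C_R = k₁C_{A0}(e^(−k₁t) − e^(−k₂t))/(k₂−k₁).
e^(−k₁t) = e^(−1.22×3.01) = e^(−3.672) = 0.02542; e^(−k₂t) = e^(−0.8007) = 0.4490.
C_R = 1.22×3.02/(0.266−1.22) × (0.02542−0.4490) = (-3.862)×(-0.4236) = 1.636 mol/dm³.
C_A = C_{A0}e^(−k₁t) = 0.07677 mol/dm³, so C_S = C_{A0}−C_A−C_R = 1.307 mol/dm³; C_R/C_S = 1.25.

1.25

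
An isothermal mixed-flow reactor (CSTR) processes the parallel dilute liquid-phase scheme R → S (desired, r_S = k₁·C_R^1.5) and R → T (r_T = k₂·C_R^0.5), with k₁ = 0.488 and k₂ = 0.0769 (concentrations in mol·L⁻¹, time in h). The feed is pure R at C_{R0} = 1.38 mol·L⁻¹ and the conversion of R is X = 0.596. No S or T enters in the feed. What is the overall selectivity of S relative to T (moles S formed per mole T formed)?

3.54

Exit C_R = C_{R0}(1−X) = 1.38×0.404 = 0.5575 mol·L⁻¹.
A CSTR operates uniformly at the exit composition, giving r_S = 0.2031 and r_T = 0.05742 (each k·C_R^n at C_R = 0.5575).
Overall selectivity = C_S/C_T = r_Sτ/(r_Tτ) = r_S/r_T = 3.54.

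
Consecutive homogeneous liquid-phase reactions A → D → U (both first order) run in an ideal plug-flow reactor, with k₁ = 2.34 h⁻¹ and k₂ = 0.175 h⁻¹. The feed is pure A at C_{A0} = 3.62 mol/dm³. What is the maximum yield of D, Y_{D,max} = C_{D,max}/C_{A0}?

0.811

Evaluating C_D at τ_opt = ln(k₂/k₁)/(k₂−k₁) gives C_{D,max}/C_{A0} = (k₁/k₂)^[k₂/(k₂−k₁)].
= (2.34/0.175)^(0.175/(0.175−2.34)) = (13.37)^(-0.08083) = 0.8109.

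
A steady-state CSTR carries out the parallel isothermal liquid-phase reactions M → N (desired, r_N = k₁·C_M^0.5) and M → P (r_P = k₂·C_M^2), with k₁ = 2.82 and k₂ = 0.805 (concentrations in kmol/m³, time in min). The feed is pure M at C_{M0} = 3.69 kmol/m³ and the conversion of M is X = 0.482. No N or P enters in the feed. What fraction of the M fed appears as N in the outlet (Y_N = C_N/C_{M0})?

Exit C_M = C_{M0}(1−X) = 3.69×0.518 = 1.911 kmol/m³.
Rates in a CSTR are evaluated at the outlet concentration: r_N = 2.82×1.911^0.5 = 3.899, r_P = 0.805×1.911^2 = 2.941.
Fraction of consumed M going to N: r_N/(r_N+r_P) = 0.5700.
C_N = 0.5700·C_{M0}·X = 0.5700×3.69×0.482 = 1.01 kmol/m³; Y_N = C_N/C_{M0} = 0.275.

0.275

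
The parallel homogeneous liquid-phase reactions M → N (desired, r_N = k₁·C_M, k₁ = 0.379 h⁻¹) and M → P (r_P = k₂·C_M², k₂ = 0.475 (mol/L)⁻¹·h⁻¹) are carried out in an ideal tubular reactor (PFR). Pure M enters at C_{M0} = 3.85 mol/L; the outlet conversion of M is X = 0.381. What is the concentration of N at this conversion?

0.303 mol/L

C_M = C_{M0}(1−X) = 2.383 mol/L.
Along a PFR/batch, dC_N/dC_M = −r_N/(r_N+r_P) = −k₁/(k₁+k₂·C_M).
Integrating from C_{M0} to C_M: C_N = (0.379/0.475)·ln[(0.379+0.475·3.85)/(0.379+0.475·2.38)] = 0.7979·ln(2.208/1.511) = 0.3026 mol/L.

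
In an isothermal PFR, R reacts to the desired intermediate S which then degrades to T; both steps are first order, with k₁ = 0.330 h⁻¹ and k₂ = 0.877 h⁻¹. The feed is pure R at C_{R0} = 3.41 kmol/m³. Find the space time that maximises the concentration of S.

Setting dC_S/dτ = 0 gives τ_opt = ln(k₂/k₁)/(k₂−k₁).
= ln(0.877/0.330)/(0.877−0.330) = ln(2.658)/0.5470 = 0.9774/0.5470 = 1.79 h.

1.79 h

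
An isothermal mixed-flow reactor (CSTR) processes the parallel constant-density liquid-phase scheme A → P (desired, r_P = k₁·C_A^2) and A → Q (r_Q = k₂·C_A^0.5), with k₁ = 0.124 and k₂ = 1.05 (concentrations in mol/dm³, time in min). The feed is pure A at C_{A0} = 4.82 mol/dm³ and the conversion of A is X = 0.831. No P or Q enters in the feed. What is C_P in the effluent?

Exit C_A = C_{A0}(1−X) = 4.82×0.169 = 0.8146 mol/dm³.
A CSTR operates uniformly at the exit composition, giving r_P = 0.08228 and r_Q = 0.9477 (each k·C_A^n at C_A = 0.8146).
Fraction of consumed A going to P: r_P/(r_P+r_Q) = 0.07989.
C_P = 0.07989·C_{A0}·X = 0.07989×4.82×0.831 = 0.320 mol/dm³.

0.320 mol/dm³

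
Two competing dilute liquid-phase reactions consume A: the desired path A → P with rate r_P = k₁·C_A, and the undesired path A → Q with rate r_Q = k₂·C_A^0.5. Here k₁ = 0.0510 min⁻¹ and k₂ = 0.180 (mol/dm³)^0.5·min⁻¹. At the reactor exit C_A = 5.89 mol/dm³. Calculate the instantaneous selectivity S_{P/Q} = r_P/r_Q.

0.688

S_{P/Q} = r_P/r_Q = (k₁·C_A)/(k₂·C_A^0.5) = (k₁/k₂)·C_A^0.5.
= (0.0510×5.890) / (0.180×5.890^0.5) = 0.3004/0.4368 = 0.688.
Since the desired path is higher order in A, keeping C_A high (PFR or concentrated feed) favours P.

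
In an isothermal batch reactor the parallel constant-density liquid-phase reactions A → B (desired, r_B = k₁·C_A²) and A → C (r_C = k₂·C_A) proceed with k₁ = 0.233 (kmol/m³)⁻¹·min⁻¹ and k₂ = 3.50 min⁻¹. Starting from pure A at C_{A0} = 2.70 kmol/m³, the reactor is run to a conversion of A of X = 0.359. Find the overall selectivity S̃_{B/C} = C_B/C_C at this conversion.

0.147

C_A = C_{A0}(1−X) = 1.731 kmol/m³.
Along a PFR/batch, dC_C/dC_A = −r_C/(r_B+r_C) = −k₂/(k₂+k₁·C_A).
Integrating from C_{A0} to C_A: C_C = (3.50/0.233)·ln[(3.50+0.233·2.70)/(3.50+0.233·1.73)] = 15.02·ln(4.129/3.903) = 0.8449 kmol/m³.
Then C_B = (C_{A0}−C_A) − C_C = 0.9693 − 0.8449 = 0.1244 kmol/m³.
S̃_{B/C} = C_B/C_C = 0.1244/0.8449 = 0.147.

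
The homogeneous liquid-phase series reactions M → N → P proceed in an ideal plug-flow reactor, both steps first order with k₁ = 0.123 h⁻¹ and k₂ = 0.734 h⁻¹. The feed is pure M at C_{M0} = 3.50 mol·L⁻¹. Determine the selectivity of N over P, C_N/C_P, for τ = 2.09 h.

Solving the coupled first-order balances gives C_N(τ) = [k₁/(k₂−k₁)]·C_{M0}·(e^(−k₁τ) − e^(−k₂τ)).
e^(−k₁τ) = e^(−0.123×2.09) = e^(−0.2571) = 0.7733; e^(−k₂τ) = e^(−1.534) = 0.2157.
C_N = 0.123×3.50/(0.734−0.123) × (0.7733−0.2157) = 0.7046×0.5577 = 0.3929 mol·L⁻¹.
C_M = C_{M0}e^(−k₁τ) = 2.707 mol·L⁻¹, so C_P = C_{M0}−C_M−C_N = 0.4005 mol·L⁻¹; C_N/C_P = 0.981.

0.981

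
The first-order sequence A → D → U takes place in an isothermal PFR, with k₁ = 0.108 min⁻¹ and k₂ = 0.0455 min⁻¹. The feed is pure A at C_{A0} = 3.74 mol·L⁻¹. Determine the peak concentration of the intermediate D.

At the optimum, C_{D,max}/C_{A0} = (k₁/k₂)^[k₂/(k₂−k₁)].
= (0.108/0.0455)^(0.0455/(0.0455−0.108)) = (2.374)^(-0.7280) = 0.5330.
C_{D,max} = 0.5330×3.74 = 1.99 mol·L⁻¹.

1.99 mol·L⁻¹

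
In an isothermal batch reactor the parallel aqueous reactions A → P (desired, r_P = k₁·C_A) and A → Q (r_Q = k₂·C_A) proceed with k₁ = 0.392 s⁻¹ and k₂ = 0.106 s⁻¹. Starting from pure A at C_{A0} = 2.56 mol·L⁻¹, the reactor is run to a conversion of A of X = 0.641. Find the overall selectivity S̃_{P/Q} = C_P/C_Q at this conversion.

C_A = C_{A0}(1−X) = 0.9190 mol·L⁻¹.
Both paths are first order in A, so the instantaneous fraction to P is constant: dC_P/d(−C_A) = k₁/(k₁+k₂) = 0.7871.
C_P = 0.7871·(C_{A0}−C_A) = 0.7871×1.641 = 1.29 mol·L⁻¹.
C_Q = (C_{A0}−C_A)−C_P = 0.3493 mol·L⁻¹; S̃_{P/Q} = 1.292/0.3493 = 3.70.

3.70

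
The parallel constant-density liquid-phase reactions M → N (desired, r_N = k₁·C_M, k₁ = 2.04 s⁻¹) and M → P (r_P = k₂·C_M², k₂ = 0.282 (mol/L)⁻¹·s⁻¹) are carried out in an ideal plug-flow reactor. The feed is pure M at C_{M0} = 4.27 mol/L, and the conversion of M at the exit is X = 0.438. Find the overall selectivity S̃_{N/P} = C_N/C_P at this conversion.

C_M = C_{M0}(1−X) = 2.400 mol/L.
Along a PFR/batch, dC_N/dC_M = −r_N/(r_N+r_P) = −k₁/(k₁+k₂·C_M).
Integrating from C_{M0} to C_M: C_N = (2.04/0.282)·ln[(2.04+0.282·4.27)/(2.04+0.282·2.40)] = 7.234·ln(3.244/2.717) = 1.283 mol/L.
C_P = (C_{M0}−C_M)−C_N = 0.5868 mol/L; S̃_{N/P} = 1.283/0.5868 = 2.19.

2.19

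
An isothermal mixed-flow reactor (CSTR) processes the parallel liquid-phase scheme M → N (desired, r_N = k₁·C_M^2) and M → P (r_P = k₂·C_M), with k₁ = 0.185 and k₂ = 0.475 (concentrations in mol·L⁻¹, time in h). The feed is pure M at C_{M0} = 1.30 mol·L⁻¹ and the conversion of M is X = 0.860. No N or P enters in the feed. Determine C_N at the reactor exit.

0.0740 mol·L⁻¹

Exit C_M = C_{M0}(1−X) = 1.30×0.140 = 0.1820 mol·L⁻¹.
In a CSTR the entire volume is at exit conditions, so r_N = 0.185×0.1820^2 = 0.006128 and r_P = 0.475×0.1820 = 0.08645.
Fraction of consumed M going to N: r_N/(r_N+r_P) = 0.06619.
C_N = 0.06619·C_{M0}·X = 0.06619×1.30×0.860 = 0.0740 mol·L⁻¹.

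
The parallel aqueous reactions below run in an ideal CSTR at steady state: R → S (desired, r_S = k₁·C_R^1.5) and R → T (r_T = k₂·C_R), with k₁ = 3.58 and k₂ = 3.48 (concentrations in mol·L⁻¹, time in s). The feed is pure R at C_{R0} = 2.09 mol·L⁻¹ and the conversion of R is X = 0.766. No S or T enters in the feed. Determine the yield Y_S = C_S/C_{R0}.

Exit C_R = C_{R0}(1−X) = 2.09×0.234 = 0.4891 mol·L⁻¹.
A CSTR operates uniformly at the exit composition, giving r_S = 1.224 and r_T = 1.702 (each k·C_R^n at C_R = 0.4891).
Fraction of consumed R going to S: r_S/(r_S+r_T) = 0.4184.
C_S = 0.4184·C_{R0}·X = 0.4184×2.09×0.766 = 0.670 mol·L⁻¹; Y_S = C_S/C_{R0} = 0.321.

0.321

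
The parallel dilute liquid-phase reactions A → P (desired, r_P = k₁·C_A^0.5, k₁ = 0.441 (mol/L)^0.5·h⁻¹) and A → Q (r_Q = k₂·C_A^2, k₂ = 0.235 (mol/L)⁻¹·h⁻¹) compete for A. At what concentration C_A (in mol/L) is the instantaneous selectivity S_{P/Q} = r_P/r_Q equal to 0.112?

6.55 mol/L

S_{P/Q} = (k₁/k₂)·C_A^-1.5 ⇒ C_A = (S·k₂/k₁)^(1/(-1.5)).
= (0.112×0.235/0.441)^(-0.6667) = (0.05968)^(-0.6667) = 6.55 mol/L.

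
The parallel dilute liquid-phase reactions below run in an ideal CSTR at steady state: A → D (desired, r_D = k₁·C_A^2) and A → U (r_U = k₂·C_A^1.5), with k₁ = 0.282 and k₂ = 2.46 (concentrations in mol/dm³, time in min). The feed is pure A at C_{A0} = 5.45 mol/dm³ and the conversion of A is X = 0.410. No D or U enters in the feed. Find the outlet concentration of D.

0.381 mol/dm³

Exit C_A = C_{A0}(1−X) = 5.45×0.590 = 3.216 mol/dm³.
In a CSTR the entire volume is at exit conditions, so r_D = 0.282×3.216^2 = 2.916 and r_U = 2.46×3.216^1.5 = 14.18.
Fraction of consumed A going to D: r_D/(r_D+r_U) = 0.1705.
C_D = 0.1705·C_{A0}·X = 0.1705×5.45×0.410 = 0.381 mol/dm³.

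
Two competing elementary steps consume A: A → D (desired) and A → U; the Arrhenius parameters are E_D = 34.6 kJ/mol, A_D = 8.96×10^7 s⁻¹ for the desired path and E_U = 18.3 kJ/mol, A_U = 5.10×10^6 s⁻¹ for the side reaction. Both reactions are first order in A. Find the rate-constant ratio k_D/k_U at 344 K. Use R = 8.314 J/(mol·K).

0.0588

k_D/k_U = (A_D/A_U)·exp[−(E_D−E_U)/(RT)] = (A_D/A_U)·exp[(E_U−E_D)/(RT)].
(E_U−E_D)/(RT) = (18.3−34.6)×10³/(8.314×344) = -16300/2860 = -5.699.
k_D/k_U = (8.96×10^7/5.10×10^6)·exp(-5.699) = 17.57 × 0.003348 = 0.0588.
Since E_D > E_U, raising the temperature improves selectivity toward D.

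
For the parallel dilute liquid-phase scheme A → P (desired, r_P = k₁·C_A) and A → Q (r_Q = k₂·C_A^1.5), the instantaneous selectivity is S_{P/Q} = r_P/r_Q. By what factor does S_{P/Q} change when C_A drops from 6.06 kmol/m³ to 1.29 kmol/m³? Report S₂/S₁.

2.17

S_{P/Q} = (k₁/k₂)·C_A^-0.5, so S₂/S₁ = (C_{A,2}/C_{A,1})^-0.5.
= (1.29/6.06)^(-0.5) = (0.2129)^(-0.5) = 2.17.
Selectivity toward P rises as C_A falls — low-concentration operation is favoured.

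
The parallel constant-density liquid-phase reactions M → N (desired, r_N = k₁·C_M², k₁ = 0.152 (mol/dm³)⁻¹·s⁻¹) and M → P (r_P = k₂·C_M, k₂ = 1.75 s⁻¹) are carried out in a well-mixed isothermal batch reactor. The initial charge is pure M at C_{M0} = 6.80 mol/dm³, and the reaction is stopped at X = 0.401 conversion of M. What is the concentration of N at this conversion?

0.871 mol/dm³

C_M = C_{M0}(1−X) = 4.073 mol/dm³.
Along a PFR/batch, dC_P/dC_M = −r_P/(r_N+r_P) = −k₂/(k₂+k₁·C_M).
Integrating from C_{M0} to C_M: C_P = (1.75/0.152)·ln[(1.75+0.152·6.80)/(1.75+0.152·4.07)] = 11.51·ln(2.784/2.369) = 1.856 mol/dm³.
Then C_N = (C_{M0}−C_M) − C_P = 2.727 − 1.856 = 0.8706 mol/dm³.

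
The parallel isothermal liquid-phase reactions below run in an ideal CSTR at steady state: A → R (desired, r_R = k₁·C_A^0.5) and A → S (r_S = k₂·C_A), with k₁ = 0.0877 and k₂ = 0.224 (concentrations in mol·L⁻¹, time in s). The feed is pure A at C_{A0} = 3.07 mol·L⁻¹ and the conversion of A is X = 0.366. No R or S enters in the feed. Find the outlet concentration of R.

Exit C_A = C_{A0}(1−X) = 3.07×0.634 = 1.946 mol·L⁻¹.
Rates in a CSTR are evaluated at the outlet concentration: r_R = 0.0877×1.946^0.5 = 0.1224, r_S = 0.224×1.946 = 0.4360.
Fraction of consumed A going to R: r_R/(r_R+r_S) = 0.2191.
C_R = 0.2191·C_{A0}·X = 0.2191×3.07×0.366 = 0.246 mol·L⁻¹.

0.246 mol·L⁻¹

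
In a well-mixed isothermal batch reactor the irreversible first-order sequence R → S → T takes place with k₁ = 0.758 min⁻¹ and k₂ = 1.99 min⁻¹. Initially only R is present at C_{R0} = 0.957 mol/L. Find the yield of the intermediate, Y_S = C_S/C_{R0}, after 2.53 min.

0.0864

The intermediate concentration in a first-order A→B→C sequence is C_S = k₁C_{R0}(e^(−k₁t) − e^(−k₂t))/(k₂−k₁).
e^(−k₁t) = e^(−0.758×2.53) = e^(−1.918) = 0.1469; e^(−k₂t) = e^(−5.035) = 0.006508.
C_S = 0.758×0.957/(1.99−0.758) × (0.1469−0.006508) = 0.5888×0.1404 = 0.08269 mol/L.
Y_S = C_S/C_{R0} = 0.08269/0.957 = 0.0864.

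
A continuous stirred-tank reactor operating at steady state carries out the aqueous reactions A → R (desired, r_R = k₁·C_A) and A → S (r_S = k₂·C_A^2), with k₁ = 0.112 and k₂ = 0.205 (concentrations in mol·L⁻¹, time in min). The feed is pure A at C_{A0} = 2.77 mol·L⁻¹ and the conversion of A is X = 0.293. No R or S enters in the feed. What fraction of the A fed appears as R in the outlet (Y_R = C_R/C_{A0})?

Exit C_A = C_{A0}(1−X) = 2.77×0.707 = 1.958 mol·L⁻¹.
A CSTR operates uniformly at the exit composition, giving r_R = 0.2193 and r_S = 0.7862 (each k·C_A^n at C_A = 1.958).
Fraction of consumed A going to R: r_R/(r_R+r_S) = 0.2181.
C_R = 0.2181·C_{A0}·X = 0.2181×2.77×0.293 = 0.177 mol·L⁻¹; Y_R = C_R/C_{A0} = 0.0639.

0.0639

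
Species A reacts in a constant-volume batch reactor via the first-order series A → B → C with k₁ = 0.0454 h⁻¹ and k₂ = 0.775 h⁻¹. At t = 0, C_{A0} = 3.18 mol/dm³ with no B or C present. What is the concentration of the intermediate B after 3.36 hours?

0.155 mol/dm³

The intermediate concentration in a first-order A→B→C sequence is C_B = k₁C_{A0}(e^(−k₁t) − e^(−k₂t))/(k₂−k₁).
e^(−k₁t) = e^(−0.0454×3.36) = e^(−0.1525) = 0.8585; e^(−k₂t) = e^(−2.604) = 0.07398.
C_B = 0.0454×3.18/(0.775−0.0454) × (0.8585−0.07398) = 0.1979×0.7845 = 0.1552 mol/dm³.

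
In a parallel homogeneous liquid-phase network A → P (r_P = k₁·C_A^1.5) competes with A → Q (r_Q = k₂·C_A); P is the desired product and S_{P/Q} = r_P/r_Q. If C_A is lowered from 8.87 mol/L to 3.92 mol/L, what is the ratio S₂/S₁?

0.665

S_{P/Q} = (k₁/k₂)·C_A^0.5, so S₂/S₁ = (C_{A,2}/C_{A,1})^0.5.
= (3.92/8.87)^0.5 = (0.4419)^0.5 = 0.665.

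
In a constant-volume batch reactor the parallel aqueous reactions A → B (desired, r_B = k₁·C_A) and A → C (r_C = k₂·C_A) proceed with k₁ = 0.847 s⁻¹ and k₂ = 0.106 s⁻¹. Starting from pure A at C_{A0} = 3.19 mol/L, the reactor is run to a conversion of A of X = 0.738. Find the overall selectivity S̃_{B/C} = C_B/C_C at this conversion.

C_A = C_{A0}(1−X) = 0.8358 mol/L.
Both paths are first order in A, so the instantaneous fraction to B is constant: dC_B/d(−C_A) = k₁/(k₁+k₂) = 0.8888.
C_B = 0.8888·(C_{A0}−C_A) = 0.8888×2.354 = 2.09 mol/L.
C_C = (C_{A0}−C_A)−C_B = 0.2619 mol/L; S̃_{B/C} = 2.092/0.2619 = 7.99.

7.99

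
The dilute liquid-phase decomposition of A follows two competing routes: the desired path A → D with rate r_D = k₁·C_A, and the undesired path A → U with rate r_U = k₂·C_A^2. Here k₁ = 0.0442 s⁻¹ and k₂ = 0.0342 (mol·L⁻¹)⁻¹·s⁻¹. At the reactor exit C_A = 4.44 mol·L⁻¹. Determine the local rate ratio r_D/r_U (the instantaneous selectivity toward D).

0.291

S_{D/U} = r_D/r_U = (k₁·C_A)/(k₂·C_A^2) = (k₁/k₂)·C_A⁻¹.
= (0.0442×4.440) / (0.0342×4.440^2) = 0.1962/0.6742 = 0.291.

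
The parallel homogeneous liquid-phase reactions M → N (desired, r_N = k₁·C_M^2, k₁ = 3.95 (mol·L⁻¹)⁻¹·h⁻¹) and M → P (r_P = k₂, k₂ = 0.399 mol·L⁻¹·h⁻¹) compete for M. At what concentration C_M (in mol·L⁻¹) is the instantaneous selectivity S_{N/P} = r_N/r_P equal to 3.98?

0.634 mol·L⁻¹

S_{N/P} = (k₁/k₂)·C_M^2 ⇒ C_M = (S·k₂/k₁)^(0.5).
= (3.98×0.399/3.95)^(0.5) = (0.4020)^(0.5) = 0.634 mol·L⁻¹.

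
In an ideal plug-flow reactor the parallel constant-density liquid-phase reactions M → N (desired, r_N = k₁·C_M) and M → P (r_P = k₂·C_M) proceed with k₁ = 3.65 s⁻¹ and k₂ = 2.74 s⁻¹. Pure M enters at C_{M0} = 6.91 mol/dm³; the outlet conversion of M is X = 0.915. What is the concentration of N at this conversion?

C_M = C_{M0}(1−X) = 0.5873 mol/dm³.
Both paths are first order in M, so the instantaneous fraction to N is constant: dC_N/d(−C_M) = k₁/(k₁+k₂) = 0.5712.
C_N = 0.5712·(C_{M0}−C_M) = 0.5712×6.323 = 3.61 mol/dm³.

3.61 mol/dm³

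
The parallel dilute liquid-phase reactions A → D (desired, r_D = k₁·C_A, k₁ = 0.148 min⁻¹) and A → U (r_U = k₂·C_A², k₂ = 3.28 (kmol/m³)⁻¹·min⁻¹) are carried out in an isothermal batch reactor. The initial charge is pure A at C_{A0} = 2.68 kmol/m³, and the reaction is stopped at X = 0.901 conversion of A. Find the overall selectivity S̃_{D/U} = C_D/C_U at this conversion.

C_A = C_{A0}(1−X) = 0.2653 kmol/m³.
Along a PFR/batch, dC_D/dC_A = −r_D/(r_D+r_U) = −k₁/(k₁+k₂·C_A).
Integrating from C_{A0} to C_A: C_D = (0.148/3.28)·ln[(0.148+3.28·2.68)/(0.148+3.28·0.265)] = 0.04512·ln(8.938/1.018) = 0.09802 kmol/m³.
C_U = (C_{A0}−C_A)−C_D = 2.317 kmol/m³; S̃_{D/U} = 0.09802/2.317 = 0.0423.

0.0423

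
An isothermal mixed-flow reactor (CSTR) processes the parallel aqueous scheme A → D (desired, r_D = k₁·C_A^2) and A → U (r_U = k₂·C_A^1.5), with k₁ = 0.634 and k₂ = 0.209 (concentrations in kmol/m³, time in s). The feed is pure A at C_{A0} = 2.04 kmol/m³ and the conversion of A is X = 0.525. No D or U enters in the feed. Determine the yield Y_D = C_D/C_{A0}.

0.393

Exit C_A = C_{A0}(1−X) = 2.04×0.475 = 0.9690 kmol/m³.
Rates in a CSTR are evaluated at the outlet concentration: r_D = 0.634×0.9690^2 = 0.5953, r_U = 0.209×0.9690^1.5 = 0.1994.
Fraction of consumed A going to D: r_D/(r_D+r_U) = 0.7491.
C_D = 0.7491·C_{A0}·X = 0.7491×2.04×0.525 = 0.802 kmol/m³; Y_D = C_D/C_{A0} = 0.393.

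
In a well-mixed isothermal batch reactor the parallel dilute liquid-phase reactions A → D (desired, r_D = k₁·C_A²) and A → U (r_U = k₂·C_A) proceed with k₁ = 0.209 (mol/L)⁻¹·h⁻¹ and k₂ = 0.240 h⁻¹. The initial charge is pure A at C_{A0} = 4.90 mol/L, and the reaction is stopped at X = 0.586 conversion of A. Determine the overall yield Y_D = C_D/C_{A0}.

C_A = C_{A0}(1−X) = 2.029 mol/L.
Along a PFR/batch, dC_U/dC_A = −r_U/(r_D+r_U) = −k₂/(k₂+k₁·C_A).
Integrating from C_{A0} to C_A: C_U = (0.240/0.209)·ln[(0.240+0.209·4.90)/(0.240+0.209·2.03)] = 1.148·ln(1.264/0.6640) = 0.7394 mol/L.
Then C_D = (C_{A0}−C_A) − C_U = 2.871 − 0.7394 = 2.132 mol/L.
Y_D = C_D/C_{A0} = 2.132/4.90 = 0.435.

0.435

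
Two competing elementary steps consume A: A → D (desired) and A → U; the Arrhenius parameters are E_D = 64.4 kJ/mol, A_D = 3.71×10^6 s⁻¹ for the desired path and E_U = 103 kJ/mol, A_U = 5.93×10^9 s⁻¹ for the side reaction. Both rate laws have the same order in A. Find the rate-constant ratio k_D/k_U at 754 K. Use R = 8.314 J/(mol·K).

0.295

k_D/k_U = (A_D/A_U)·exp[−(E_D−E_U)/(RT)] = (A_D/A_U)·exp[(E_U−E_D)/(RT)].
(E_U−E_D)/(RT) = (103−64.4)×10³/(8.314×754) = 38600/6269 = 6.158.
k_D/k_U = (3.71×10^6/5.93×10^9)·exp(6.158) = 6.256×10^-4 × 472.3 = 0.295.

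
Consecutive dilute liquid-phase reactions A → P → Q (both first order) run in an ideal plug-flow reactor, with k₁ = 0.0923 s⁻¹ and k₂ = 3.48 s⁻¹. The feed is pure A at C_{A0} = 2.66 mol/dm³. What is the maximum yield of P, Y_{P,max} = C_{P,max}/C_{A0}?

0.0240

Evaluating C_P at τ_opt = ln(k₂/k₁)/(k₂−k₁) gives C_{P,max}/C_{A0} = (k₁/k₂)^[k₂/(k₂−k₁)].
= (0.0923/3.48)^(3.48/(3.48−0.0923)) = (0.02652)^(1.027) = 0.02403.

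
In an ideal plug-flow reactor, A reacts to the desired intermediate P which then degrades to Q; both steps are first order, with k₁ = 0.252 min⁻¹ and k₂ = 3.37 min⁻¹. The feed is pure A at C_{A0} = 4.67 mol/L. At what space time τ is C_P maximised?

For first-order series the maximum of C_P occurs at τ_opt = ln(k₂/k₁)/(k₂−k₁).
= ln(3.37/0.252)/(3.37−0.252) = ln(13.37)/3.118 = 2.593/3.118 = 0.832 min.

0.832 min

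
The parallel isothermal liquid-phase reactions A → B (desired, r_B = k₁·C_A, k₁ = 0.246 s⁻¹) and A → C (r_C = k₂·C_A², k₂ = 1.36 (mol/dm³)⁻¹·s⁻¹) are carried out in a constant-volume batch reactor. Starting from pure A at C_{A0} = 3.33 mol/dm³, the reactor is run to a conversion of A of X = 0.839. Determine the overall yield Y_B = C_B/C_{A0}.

0.0863

C_A = C_{A0}(1−X) = 0.5361 mol/dm³.
Along a PFR/batch, dC_B/dC_A = −r_B/(r_B+r_C) = −k₁/(k₁+k₂·C_A).
Integrating from C_{A0} to C_A: C_B = (0.246/1.36)·ln[(0.246+1.36·3.33)/(0.246+1.36·0.536)] = 0.1809·ln(4.775/0.9751) = 0.2873 mol/dm³.
Y_B = C_B/C_{A0} = 0.2873/3.33 = 0.0863.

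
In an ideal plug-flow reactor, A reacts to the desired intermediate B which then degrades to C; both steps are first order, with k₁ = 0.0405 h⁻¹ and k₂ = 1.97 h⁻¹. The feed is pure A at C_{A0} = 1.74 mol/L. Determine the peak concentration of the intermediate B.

0.0330 mol/L

At the optimum, C_{B,max}/C_{A0} = (k₁/k₂)^[k₂/(k₂−k₁)].
= (0.0405/1.97)^(1.97/(1.97−0.0405)) = (0.02056)^(1.021) = 0.01895.
C_{B,max} = 0.01895×1.74 = 0.0330 mol/L.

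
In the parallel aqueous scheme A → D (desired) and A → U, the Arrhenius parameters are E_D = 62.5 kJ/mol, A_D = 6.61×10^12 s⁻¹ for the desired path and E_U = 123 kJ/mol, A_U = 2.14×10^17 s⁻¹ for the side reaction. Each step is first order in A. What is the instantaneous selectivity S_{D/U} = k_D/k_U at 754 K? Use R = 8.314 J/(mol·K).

k_D/k_U = (A_D/A_U)·exp[−(E_D−E_U)/(RT)] = (A_D/A_U)·exp[(E_U−E_D)/(RT)].
(E_U−E_D)/(RT) = (123−62.5)×10³/(8.314×754) = 60500/6269 = 9.651.
k_D/k_U = (6.61×10^12/2.14×10^17)·exp(9.651) = 3.089×10^-5 × 15538 = 0.480.
Since E_D < E_U, lowering the temperature improves selectivity toward D.

0.480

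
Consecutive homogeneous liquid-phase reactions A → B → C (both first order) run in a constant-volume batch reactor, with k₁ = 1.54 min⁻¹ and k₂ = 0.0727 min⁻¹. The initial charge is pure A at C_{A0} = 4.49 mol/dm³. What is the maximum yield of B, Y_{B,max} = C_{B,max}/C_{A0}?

For a first-order series the maximum intermediate yield is C_{B,max}/C_{A0} = (k₁/k₂)^[k₂/(k₂−k₁)].
= (1.54/0.0727)^(0.0727/(0.0727−1.54)) = (21.18)^(-0.04955) = 0.8596.

0.860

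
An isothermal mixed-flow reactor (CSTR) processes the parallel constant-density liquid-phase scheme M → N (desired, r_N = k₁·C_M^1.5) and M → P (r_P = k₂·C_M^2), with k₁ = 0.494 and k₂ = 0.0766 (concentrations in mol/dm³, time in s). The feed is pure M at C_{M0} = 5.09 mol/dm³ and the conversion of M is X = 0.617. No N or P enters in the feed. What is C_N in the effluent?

Exit C_M = C_{M0}(1−X) = 5.09×0.383 = 1.949 mol/dm³.
In a CSTR the entire volume is at exit conditions, so r_N = 0.494×1.949^1.5 = 1.345 and r_P = 0.0766×1.949^2 = 0.2911.
Fraction of consumed M going to N: r_N/(r_N+r_P) = 0.8220.
C_N = 0.8220·C_{M0}·X = 0.8220×5.09×0.617 = 2.58 mol/dm³.

2.58 mol/dm³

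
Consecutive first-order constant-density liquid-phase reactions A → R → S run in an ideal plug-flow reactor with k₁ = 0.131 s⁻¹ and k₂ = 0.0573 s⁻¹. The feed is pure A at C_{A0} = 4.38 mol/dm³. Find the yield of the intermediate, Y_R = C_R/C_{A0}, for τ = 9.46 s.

0.519

The intermediate concentration in a first-order A→B→C sequence is C_R = k₁C_{A0}(e^(−k₁τ) − e^(−k₂τ))/(k₂−k₁).
e^(−k₁τ) = e^(−0.131×9.46) = e^(−1.239) = 0.2896; e^(−k₂τ) = e^(−0.5421) = 0.5816.
C_R = 0.131×4.38/(0.0573−0.131) × (0.2896−0.5816) = (-7.785)×(-0.2920) = 2.273 mol/dm³.
Y_R = C_R/C_{A0} = 2.273/4.38 = 0.519.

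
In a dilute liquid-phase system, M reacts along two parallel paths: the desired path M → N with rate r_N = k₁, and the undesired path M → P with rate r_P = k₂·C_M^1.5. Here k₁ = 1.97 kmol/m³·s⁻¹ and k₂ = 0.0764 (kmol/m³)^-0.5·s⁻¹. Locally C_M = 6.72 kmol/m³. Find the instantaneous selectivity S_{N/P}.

1.48

S_{N/P} = r_N/r_P = (k₁)/(k₂·C_M^1.5) = (k₁/k₂)·C_M^-1.5.
= (1.97) / (0.0764×6.720^1.5) = 1.970/1.331 = 1.48.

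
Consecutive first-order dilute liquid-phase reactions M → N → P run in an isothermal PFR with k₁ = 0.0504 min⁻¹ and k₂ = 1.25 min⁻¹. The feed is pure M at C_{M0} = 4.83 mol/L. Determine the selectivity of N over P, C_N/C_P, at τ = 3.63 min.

For first-order series with pure M initially, C_N(τ) = k₁C_{M0}/(k₂−k₁)·(e^(−k₁τ) − e^(−k₂τ)).
e^(−k₁τ) = e^(−0.0504×3.63) = e^(−0.1830) = 0.8328; e^(−k₂τ) = e^(−4.537) = 0.01070.
C_N = 0.0504×4.83/(1.25−0.0504) × (0.8328−0.01070) = 0.2029×0.8221 = 0.1668 mol/L.
C_M = C_{M0}e^(−k₁τ) = 4.022 mol/L, so C_P = C_{M0}−C_M−C_N = 0.6407 mol/L; C_N/C_P = 0.260.

0.260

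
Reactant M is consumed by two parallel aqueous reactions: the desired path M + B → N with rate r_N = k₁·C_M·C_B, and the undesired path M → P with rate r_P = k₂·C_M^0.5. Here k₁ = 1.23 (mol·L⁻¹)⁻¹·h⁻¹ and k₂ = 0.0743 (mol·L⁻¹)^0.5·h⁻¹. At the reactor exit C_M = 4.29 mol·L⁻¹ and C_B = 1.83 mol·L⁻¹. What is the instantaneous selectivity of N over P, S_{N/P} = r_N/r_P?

S_{N/P} = r_N/r_P = (k₁·C_M·C_B)/(k₂·C_M^0.5) = (k₁/k₂)·C_M^0.5·C_B.
= (1.23×4.290×1.830) / (0.0743×4.290^0.5) = 9.656/0.1539 = 62.7.
Since the desired path is higher order in M, keeping C_M high (PFR or concentrated feed) favours N.

62.7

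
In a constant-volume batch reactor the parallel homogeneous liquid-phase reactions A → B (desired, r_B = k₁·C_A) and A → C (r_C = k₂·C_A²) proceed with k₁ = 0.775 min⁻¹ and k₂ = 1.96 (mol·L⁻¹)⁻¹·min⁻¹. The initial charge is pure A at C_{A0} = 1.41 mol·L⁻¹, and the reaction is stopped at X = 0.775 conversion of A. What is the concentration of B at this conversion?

C_A = C_{A0}(1−X) = 0.3172 mol·L⁻¹.
Along a PFR/batch, dC_B/dC_A = −r_B/(r_B+r_C) = −k₁/(k₁+k₂·C_A).
Integrating from C_{A0} to C_A: C_B = (0.775/1.96)·ln[(0.775+1.96·1.41)/(0.775+1.96·0.317)] = 0.3954·ln(3.539/1.397) = 0.3675 mol·L⁻¹.

0.368 mol·L⁻¹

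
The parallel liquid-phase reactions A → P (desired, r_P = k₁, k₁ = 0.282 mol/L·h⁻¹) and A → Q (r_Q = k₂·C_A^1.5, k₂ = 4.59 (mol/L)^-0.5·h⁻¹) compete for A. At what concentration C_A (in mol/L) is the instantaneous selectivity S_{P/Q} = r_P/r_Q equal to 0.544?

S_{P/Q} = (k₁/k₂)·C_A^-1.5 ⇒ C_A = (S·k₂/k₁)^(1/(-1.5)).
= (0.544×4.59/0.282)^(-0.6667) = (8.854)^(-0.6667) = 0.234 mol/L.

0.234 mol/L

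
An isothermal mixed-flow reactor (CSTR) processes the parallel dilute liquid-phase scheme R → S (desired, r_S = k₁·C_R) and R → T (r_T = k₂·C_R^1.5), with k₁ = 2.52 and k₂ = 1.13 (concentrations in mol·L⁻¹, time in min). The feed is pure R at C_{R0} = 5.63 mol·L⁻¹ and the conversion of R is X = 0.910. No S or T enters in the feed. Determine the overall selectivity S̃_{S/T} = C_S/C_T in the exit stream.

3.13

Exit C_R = C_{R0}(1−X) = 5.63×0.0900 = 0.5067 mol·L⁻¹.
Rates in a CSTR are evaluated at the outlet concentration: r_S = 2.52×0.5067 = 1.277, r_T = 1.13×0.5067^1.5 = 0.4076.
Overall selectivity = C_S/C_T = r_Sτ/(r_Tτ) = r_S/r_T = 3.13.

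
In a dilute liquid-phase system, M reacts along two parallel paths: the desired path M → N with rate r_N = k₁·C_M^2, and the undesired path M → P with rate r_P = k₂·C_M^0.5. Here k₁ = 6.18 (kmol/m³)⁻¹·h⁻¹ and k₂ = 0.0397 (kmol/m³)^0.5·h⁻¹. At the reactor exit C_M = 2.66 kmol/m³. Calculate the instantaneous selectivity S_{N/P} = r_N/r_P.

S_{N/P} = r_N/r_P = (k₁·C_M^2)/(k₂·C_M^0.5) = (k₁/k₂)·C_M^1.5.
= (6.18×2.660^2) / (0.0397×2.660^0.5) = 43.73/0.06475 = 675.

675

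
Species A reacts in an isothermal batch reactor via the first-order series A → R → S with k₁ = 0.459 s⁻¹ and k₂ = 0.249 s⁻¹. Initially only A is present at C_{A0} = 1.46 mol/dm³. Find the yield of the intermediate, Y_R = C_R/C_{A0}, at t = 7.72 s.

The intermediate concentration in a first-order A→B→C sequence is C_R = k₁C_{A0}(e^(−k₁t) − e^(−k₂t))/(k₂−k₁).
e^(−k₁t) = e^(−0.459×7.72) = e^(−3.543) = 0.02891; e^(−k₂t) = e^(−1.922) = 0.1463.
C_R = 0.459×1.46/(0.249−0.459) × (0.02891−0.1463) = (-3.191)×(-0.1174) = 0.3745 mol/dm³.
Y_R = C_R/C_{A0} = 0.3745/1.46 = 0.257.

0.257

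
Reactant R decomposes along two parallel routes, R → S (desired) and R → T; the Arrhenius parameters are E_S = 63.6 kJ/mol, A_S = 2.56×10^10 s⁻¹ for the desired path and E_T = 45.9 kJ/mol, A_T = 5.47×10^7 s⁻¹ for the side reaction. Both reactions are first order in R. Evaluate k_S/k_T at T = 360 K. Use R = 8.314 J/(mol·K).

1.26

k_S/k_T = (A_S/A_T)·exp[−(E_S−E_T)/(RT)] = (A_S/A_T)·exp[(E_T−E_S)/(RT)].
(E_T−E_S)/(RT) = (45.9−63.6)×10³/(8.314×360) = -17700/2993 = -5.914.
k_S/k_T = (2.56×10^10/5.47×10^7)·exp(-5.914) = 468.0 × 0.002702 = 1.26.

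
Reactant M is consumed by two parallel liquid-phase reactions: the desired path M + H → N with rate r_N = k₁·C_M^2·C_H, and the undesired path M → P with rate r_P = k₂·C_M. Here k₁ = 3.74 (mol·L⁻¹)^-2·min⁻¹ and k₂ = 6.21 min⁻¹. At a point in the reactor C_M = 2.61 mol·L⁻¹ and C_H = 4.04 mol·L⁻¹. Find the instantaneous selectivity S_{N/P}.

S_{N/P} = r_N/r_P = (k₁·C_M^2·C_H)/(k₂·C_M) = (k₁/k₂)·C_M·C_H.
= (3.74×2.610^2×4.040) / (6.21×2.610) = 102.9/16.21 = 6.35.

6.35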